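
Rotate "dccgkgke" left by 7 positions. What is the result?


Input: "dccgkgke", rotate left by 7
First 7 characters: "dccgkgk"
Remaining characters: "e"
Concatenate remaining + first: "e" + "dccgkgk" = "edccgkgk"

edccgkgk


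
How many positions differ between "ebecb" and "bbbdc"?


Comparing "ebecb" and "bbbdc" position by position:
  Position 0: 'e' vs 'b' => DIFFER
  Position 1: 'b' vs 'b' => same
  Position 2: 'e' vs 'b' => DIFFER
  Position 3: 'c' vs 'd' => DIFFER
  Position 4: 'b' vs 'c' => DIFFER
Positions that differ: 4

4


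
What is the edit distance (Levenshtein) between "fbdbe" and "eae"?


Computing edit distance: "fbdbe" -> "eae"
DP table:
           e    a    e
      0    1    2    3
  f   1    1    2    3
  b   2    2    2    3
  d   3    3    3    3
  b   4    4    4    4
  e   5    4    5    4
Edit distance = dp[5][3] = 4

4


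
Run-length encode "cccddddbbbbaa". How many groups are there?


Input: cccddddbbbbaa
Scanning for consecutive runs:
  Group 1: 'c' x 3 (positions 0-2)
  Group 2: 'd' x 4 (positions 3-6)
  Group 3: 'b' x 4 (positions 7-10)
  Group 4: 'a' x 2 (positions 11-12)
Total groups: 4

4


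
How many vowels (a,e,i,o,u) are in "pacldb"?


Input: pacldb
Checking each character:
  'p' at position 0: consonant
  'a' at position 1: vowel (running total: 1)
  'c' at position 2: consonant
  'l' at position 3: consonant
  'd' at position 4: consonant
  'b' at position 5: consonant
Total vowels: 1

1


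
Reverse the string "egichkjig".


Input: egichkjig
Reading characters right to left:
  Position 8: 'g'
  Position 7: 'i'
  Position 6: 'j'
  Position 5: 'k'
  Position 4: 'h'
  Position 3: 'c'
  Position 2: 'i'
  Position 1: 'g'
  Position 0: 'e'
Reversed: gijkhcige

gijkhcige


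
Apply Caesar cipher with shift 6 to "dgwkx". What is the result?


Caesar cipher: shift "dgwkx" by 6
  'd' (pos 3) + 6 = pos 9 = 'j'
  'g' (pos 6) + 6 = pos 12 = 'm'
  'w' (pos 22) + 6 = pos 2 = 'c'
  'k' (pos 10) + 6 = pos 16 = 'q'
  'x' (pos 23) + 6 = pos 3 = 'd'
Result: jmcqd

jmcqd


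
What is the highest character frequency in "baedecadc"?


Input: baedecadc
Character counts:
  'a': 2
  'b': 1
  'c': 2
  'd': 2
  'e': 2
Maximum frequency: 2

2


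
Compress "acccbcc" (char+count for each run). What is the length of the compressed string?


Input: acccbcc
Runs:
  'a' x 1 => "a1"
  'c' x 3 => "c3"
  'b' x 1 => "b1"
  'c' x 2 => "c2"
Compressed: "a1c3b1c2"
Compressed length: 8

8


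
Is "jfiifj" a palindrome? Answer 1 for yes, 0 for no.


Input: jfiifj
Reversed: jfiifj
  Compare pos 0 ('j') with pos 5 ('j'): match
  Compare pos 1 ('f') with pos 4 ('f'): match
  Compare pos 2 ('i') with pos 3 ('i'): match
Result: palindrome

1


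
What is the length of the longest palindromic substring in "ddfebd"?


Input: "ddfebd"
Checking substrings for palindromes:
  [0:2] "dd" (len 2) => palindrome
Longest palindromic substring: "dd" with length 2

2


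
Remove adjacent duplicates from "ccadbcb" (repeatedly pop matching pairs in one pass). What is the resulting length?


Input: ccadbcb
Stack-based adjacent duplicate removal:
  Read 'c': push. Stack: c
  Read 'c': matches stack top 'c' => pop. Stack: (empty)
  Read 'a': push. Stack: a
  Read 'd': push. Stack: ad
  Read 'b': push. Stack: adb
  Read 'c': push. Stack: adbc
  Read 'b': push. Stack: adbcb
Final stack: "adbcb" (length 5)

5


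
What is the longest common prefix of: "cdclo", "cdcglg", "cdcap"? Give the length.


Words: cdclo, cdcglg, cdcap
  Position 0: all 'c' => match
  Position 1: all 'd' => match
  Position 2: all 'c' => match
  Position 3: ('l', 'g', 'a') => mismatch, stop
LCP = "cdc" (length 3)

3


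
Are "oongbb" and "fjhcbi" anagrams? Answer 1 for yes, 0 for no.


Strings: "oongbb", "fjhcbi"
Sorted first:  bbgnoo
Sorted second: bcfhij
Differ at position 1: 'b' vs 'c' => not anagrams

0


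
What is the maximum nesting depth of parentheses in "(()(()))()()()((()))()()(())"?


Input: "(()(()))()()()((()))()()(())"
Tracking depth:
  Position 0 '(': depth becomes 1
  Position 1 '(': depth becomes 2
  Position 2 ')': depth becomes 1
  Position 3 '(': depth becomes 2
  Position 4 '(': depth becomes 3
  Position 5 ')': depth becomes 2
  Position 6 ')': depth becomes 1
  Position 7 ')': depth becomes 0
  Position 8 '(': depth becomes 1
  Position 9 ')': depth becomes 0
  Position 10 '(': depth becomes 1
  Position 11 ')': depth becomes 0
  Position 12 '(': depth becomes 1
  Position 13 ')': depth becomes 0
  Position 14 '(': depth becomes 1
  Position 15 '(': depth becomes 2
  Position 16 '(': depth becomes 3
  Position 17 ')': depth becomes 2
  Position 18 ')': depth becomes 1
  Position 19 ')': depth becomes 0
  Position 20 '(': depth becomes 1
  Position 21 ')': depth becomes 0
  Position 22 '(': depth becomes 1
  Position 23 ')': depth becomes 0
  Position 24 '(': depth becomes 1
  Position 25 '(': depth becomes 2
  Position 26 ')': depth becomes 1
  Position 27 ')': depth becomes 0
Maximum depth reached: 3

3


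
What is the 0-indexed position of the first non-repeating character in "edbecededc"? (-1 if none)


Input: edbecededc
Character frequencies:
  'b': 1
  'c': 2
  'd': 3
  'e': 4
Scanning left to right for freq == 1:
  Position 0 ('e'): freq=4, skip
  Position 1 ('d'): freq=3, skip
  Position 2 ('b'): unique! => answer = 2

2


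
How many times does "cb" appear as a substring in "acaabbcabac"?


Searching for "cb" in "acaabbcabac"
Scanning each position:
  Position 0: "ac" => no
  Position 1: "ca" => no
  Position 2: "aa" => no
  Position 3: "ab" => no
  Position 4: "bb" => no
  Position 5: "bc" => no
  Position 6: "ca" => no
  Position 7: "ab" => no
  Position 8: "ba" => no
  Position 9: "ac" => no
Total occurrences: 0

0


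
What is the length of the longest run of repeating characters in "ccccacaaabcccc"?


Input: "ccccacaaabcccc"
Scanning for longest run:
  Position 1 ('c'): continues run of 'c', length=2
  Position 2 ('c'): continues run of 'c', length=3
  Position 3 ('c'): continues run of 'c', length=4
  Position 4 ('a'): new char, reset run to 1
  Position 5 ('c'): new char, reset run to 1
  Position 6 ('a'): new char, reset run to 1
  Position 7 ('a'): continues run of 'a', length=2
  Position 8 ('a'): continues run of 'a', length=3
  Position 9 ('b'): new char, reset run to 1
  Position 10 ('c'): new char, reset run to 1
  Position 11 ('c'): continues run of 'c', length=2
  Position 12 ('c'): continues run of 'c', length=3
  Position 13 ('c'): continues run of 'c', length=4
Longest run: 'c' with length 4

4


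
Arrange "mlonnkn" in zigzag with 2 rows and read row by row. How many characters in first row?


Zigzag "mlonnkn" into 2 rows:
Placing characters:
  'm' => row 0
  'l' => row 1
  'o' => row 0
  'n' => row 1
  'n' => row 0
  'k' => row 1
  'n' => row 0
Rows:
  Row 0: "monn"
  Row 1: "lnk"
First row length: 4

4


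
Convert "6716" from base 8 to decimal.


Input: "6716" in base 8
Positional expansion:
  Digit '6' (value 6) x 8^3 = 3072
  Digit '7' (value 7) x 8^2 = 448
  Digit '1' (value 1) x 8^1 = 8
  Digit '6' (value 6) x 8^0 = 6
Sum = 3534

3534


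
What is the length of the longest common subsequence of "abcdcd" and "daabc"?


LCS of "abcdcd" and "daabc"
DP table:
           d    a    a    b    c
      0    0    0    0    0    0
  a   0    0    1    1    1    1
  b   0    0    1    1    2    2
  c   0    0    1    1    2    3
  d   0    1    1    1    2    3
  c   0    1    1    1    2    3
  d   0    1    1    1    2    3
LCS length = dp[6][5] = 3

3


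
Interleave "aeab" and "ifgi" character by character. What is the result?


Interleaving "aeab" and "ifgi":
  Position 0: 'a' from first, 'i' from second => "ai"
  Position 1: 'e' from first, 'f' from second => "ef"
  Position 2: 'a' from first, 'g' from second => "ag"
  Position 3: 'b' from first, 'i' from second => "bi"
Result: aiefagbi

aiefagbi


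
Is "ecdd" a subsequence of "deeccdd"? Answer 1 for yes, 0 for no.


Check if "ecdd" is a subsequence of "deeccdd"
Greedy scan:
  Position 0 ('d'): no match needed
  Position 1 ('e'): matches sub[0] = 'e'
  Position 2 ('e'): no match needed
  Position 3 ('c'): matches sub[1] = 'c'
  Position 4 ('c'): no match needed
  Position 5 ('d'): matches sub[2] = 'd'
  Position 6 ('d'): matches sub[3] = 'd'
All 4 characters matched => is a subsequence

1


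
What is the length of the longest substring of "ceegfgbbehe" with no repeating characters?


Input: "ceegfgbbehe"
Sliding window (track last position of each char):
  Position 0 ('c'): window [0,0] length 1 -- new best
  Position 1 ('e'): window [0,1] length 2 -- new best
  Position 2 ('e'): repeat (last at 1), move window start to 2
  Position 2 ('e'): window [2,2] length 1
  Position 3 ('g'): window [2,3] length 2
  Position 4 ('f'): window [2,4] length 3 -- new best
  Position 5 ('g'): repeat (last at 3), move window start to 4
  Position 5 ('g'): window [4,5] length 2
  Position 6 ('b'): window [4,6] length 3
  Position 7 ('b'): repeat (last at 6), move window start to 7
  Position 7 ('b'): window [7,7] length 1
  Position 8 ('e'): window [7,8] length 2
  Position 9 ('h'): window [7,9] length 3
  Position 10 ('e'): repeat (last at 8), move window start to 9
  Position 10 ('e'): window [9,10] length 2
Longest substring with no repeats: "egf" with length 3

3


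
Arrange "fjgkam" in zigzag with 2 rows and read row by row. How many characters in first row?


Zigzag "fjgkam" into 2 rows:
Placing characters:
  'f' => row 0
  'j' => row 1
  'g' => row 0
  'k' => row 1
  'a' => row 0
  'm' => row 1
Rows:
  Row 0: "fga"
  Row 1: "jkm"
First row length: 3

3


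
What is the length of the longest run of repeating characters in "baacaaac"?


Input: "baacaaac"
Scanning for longest run:
  Position 1 ('a'): new char, reset run to 1
  Position 2 ('a'): continues run of 'a', length=2
  Position 3 ('c'): new char, reset run to 1
  Position 4 ('a'): new char, reset run to 1
  Position 5 ('a'): continues run of 'a', length=2
  Position 6 ('a'): continues run of 'a', length=3
  Position 7 ('c'): new char, reset run to 1
Longest run: 'a' with length 3

3


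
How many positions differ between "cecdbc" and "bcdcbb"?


Comparing "cecdbc" and "bcdcbb" position by position:
  Position 0: 'c' vs 'b' => DIFFER
  Position 1: 'e' vs 'c' => DIFFER
  Position 2: 'c' vs 'd' => DIFFER
  Position 3: 'd' vs 'c' => DIFFER
  Position 4: 'b' vs 'b' => same
  Position 5: 'c' vs 'b' => DIFFER
Positions that differ: 5

5


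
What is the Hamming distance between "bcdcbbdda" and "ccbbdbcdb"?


Comparing "bcdcbbdda" and "ccbbdbcdb" position by position:
  Position 0: 'b' vs 'c' => differ
  Position 1: 'c' vs 'c' => same
  Position 2: 'd' vs 'b' => differ
  Position 3: 'c' vs 'b' => differ
  Position 4: 'b' vs 'd' => differ
  Position 5: 'b' vs 'b' => same
  Position 6: 'd' vs 'c' => differ
  Position 7: 'd' vs 'd' => same
  Position 8: 'a' vs 'b' => differ
Total differences (Hamming distance): 6

6


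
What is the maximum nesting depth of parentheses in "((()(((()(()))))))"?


Input: "((()(((()(()))))))"
Tracking depth:
  Position 0 '(': depth becomes 1
  Position 1 '(': depth becomes 2
  Position 2 '(': depth becomes 3
  Position 3 ')': depth becomes 2
  Position 4 '(': depth becomes 3
  Position 5 '(': depth becomes 4
  Position 6 '(': depth becomes 5
  Position 7 '(': depth becomes 6
  Position 8 ')': depth becomes 5
  Position 9 '(': depth becomes 6
  Position 10 '(': depth becomes 7
  Position 11 ')': depth becomes 6
  Position 12 ')': depth becomes 5
  Position 13 ')': depth becomes 4
  Position 14 ')': depth becomes 3
  Position 15 ')': depth becomes 2
  Position 16 ')': depth becomes 1
  Position 17 ')': depth becomes 0
Maximum depth reached: 7

7


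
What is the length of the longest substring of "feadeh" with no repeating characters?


Input: "feadeh"
Sliding window (track last position of each char):
  Position 0 ('f'): window [0,0] length 1 -- new best
  Position 1 ('e'): window [0,1] length 2 -- new best
  Position 2 ('a'): window [0,2] length 3 -- new best
  Position 3 ('d'): window [0,3] length 4 -- new best
  Position 4 ('e'): repeat (last at 1), move window start to 2
  Position 4 ('e'): window [2,4] length 3
  Position 5 ('h'): window [2,5] length 4
Longest substring with no repeats: "fead" with length 4

4


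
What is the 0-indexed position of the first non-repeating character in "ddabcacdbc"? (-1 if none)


Input: ddabcacdbc
Character frequencies:
  'a': 2
  'b': 2
  'c': 3
  'd': 3
Scanning left to right for freq == 1:
  Position 0 ('d'): freq=3, skip
  Position 1 ('d'): freq=3, skip
  Position 2 ('a'): freq=2, skip
  Position 3 ('b'): freq=2, skip
  Position 4 ('c'): freq=3, skip
  Position 5 ('a'): freq=2, skip
  Position 6 ('c'): freq=3, skip
  Position 7 ('d'): freq=3, skip
  Position 8 ('b'): freq=2, skip
  Position 9 ('c'): freq=3, skip
  No unique character found => answer = -1

-1


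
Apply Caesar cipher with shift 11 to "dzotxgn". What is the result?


Caesar cipher: shift "dzotxgn" by 11
  'd' (pos 3) + 11 = pos 14 = 'o'
  'z' (pos 25) + 11 = pos 10 = 'k'
  'o' (pos 14) + 11 = pos 25 = 'z'
  't' (pos 19) + 11 = pos 4 = 'e'
  'x' (pos 23) + 11 = pos 8 = 'i'
  'g' (pos 6) + 11 = pos 17 = 'r'
  'n' (pos 13) + 11 = pos 24 = 'y'
Result: okzeiry

okzeiry


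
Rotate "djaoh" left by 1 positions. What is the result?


Input: "djaoh", rotate left by 1
First 1 characters: "d"
Remaining characters: "jaoh"
Concatenate remaining + first: "jaoh" + "d" = "jaohd"

jaohd


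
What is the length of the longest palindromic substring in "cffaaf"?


Input: "cffaaf"
Checking substrings for palindromes:
  [2:6] "faaf" (len 4) => palindrome
  [1:3] "ff" (len 2) => palindrome
  [3:5] "aa" (len 2) => palindrome
Longest palindromic substring: "faaf" with length 4

4


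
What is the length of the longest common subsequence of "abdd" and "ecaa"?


LCS of "abdd" and "ecaa"
DP table:
           e    c    a    a
      0    0    0    0    0
  a   0    0    0    1    1
  b   0    0    0    1    1
  d   0    0    0    1    1
  d   0    0    0    1    1
LCS length = dp[4][4] = 1

1


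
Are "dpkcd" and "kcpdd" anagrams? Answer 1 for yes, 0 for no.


Strings: "dpkcd", "kcpdd"
Sorted first:  cddkp
Sorted second: cddkp
Sorted forms match => anagrams

1


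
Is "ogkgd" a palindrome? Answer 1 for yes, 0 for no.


Input: ogkgd
Reversed: dgkgo
  Compare pos 0 ('o') with pos 4 ('d'): MISMATCH
  Compare pos 1 ('g') with pos 3 ('g'): match
Result: not a palindrome

0


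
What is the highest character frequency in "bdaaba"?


Input: bdaaba
Character counts:
  'a': 3
  'b': 2
  'd': 1
Maximum frequency: 3

3


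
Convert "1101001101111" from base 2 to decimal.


Input: "1101001101111" in base 2
Positional expansion:
  Digit '1' (value 1) x 2^12 = 4096
  Digit '1' (value 1) x 2^11 = 2048
  Digit '0' (value 0) x 2^10 = 0
  Digit '1' (value 1) x 2^9 = 512
  Digit '0' (value 0) x 2^8 = 0
  Digit '0' (value 0) x 2^7 = 0
  Digit '1' (value 1) x 2^6 = 64
  Digit '1' (value 1) x 2^5 = 32
  Digit '0' (value 0) x 2^4 = 0
  Digit '1' (value 1) x 2^3 = 8
  Digit '1' (value 1) x 2^2 = 4
  Digit '1' (value 1) x 2^1 = 2
  Digit '1' (value 1) x 2^0 = 1
Sum = 6767

6767


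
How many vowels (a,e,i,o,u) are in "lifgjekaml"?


Input: lifgjekaml
Checking each character:
  'l' at position 0: consonant
  'i' at position 1: vowel (running total: 1)
  'f' at position 2: consonant
  'g' at position 3: consonant
  'j' at position 4: consonant
  'e' at position 5: vowel (running total: 2)
  'k' at position 6: consonant
  'a' at position 7: vowel (running total: 3)
  'm' at position 8: consonant
  'l' at position 9: consonant
Total vowels: 3

3


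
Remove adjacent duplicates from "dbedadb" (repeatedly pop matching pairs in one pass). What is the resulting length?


Input: dbedadb
Stack-based adjacent duplicate removal:
  Read 'd': push. Stack: d
  Read 'b': push. Stack: db
  Read 'e': push. Stack: dbe
  Read 'd': push. Stack: dbed
  Read 'a': push. Stack: dbeda
  Read 'd': push. Stack: dbedad
  Read 'b': push. Stack: dbedadb
Final stack: "dbedadb" (length 7)

7


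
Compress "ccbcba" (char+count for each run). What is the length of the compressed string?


Input: ccbcba
Runs:
  'c' x 2 => "c2"
  'b' x 1 => "b1"
  'c' x 1 => "c1"
  'b' x 1 => "b1"
  'a' x 1 => "a1"
Compressed: "c2b1c1b1a1"
Compressed length: 10

10


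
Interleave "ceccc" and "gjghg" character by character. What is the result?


Interleaving "ceccc" and "gjghg":
  Position 0: 'c' from first, 'g' from second => "cg"
  Position 1: 'e' from first, 'j' from second => "ej"
  Position 2: 'c' from first, 'g' from second => "cg"
  Position 3: 'c' from first, 'h' from second => "ch"
  Position 4: 'c' from first, 'g' from second => "cg"
Result: cgejcgchcg

cgejcgchcg


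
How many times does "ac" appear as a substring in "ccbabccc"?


Searching for "ac" in "ccbabccc"
Scanning each position:
  Position 0: "cc" => no
  Position 1: "cb" => no
  Position 2: "ba" => no
  Position 3: "ab" => no
  Position 4: "bc" => no
  Position 5: "cc" => no
  Position 6: "cc" => no
Total occurrences: 0

0


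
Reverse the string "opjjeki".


Input: opjjeki
Reading characters right to left:
  Position 6: 'i'
  Position 5: 'k'
  Position 4: 'e'
  Position 3: 'j'
  Position 2: 'j'
  Position 1: 'p'
  Position 0: 'o'
Reversed: ikejjpo

ikejjpo


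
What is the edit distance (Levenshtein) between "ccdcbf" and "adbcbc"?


Computing edit distance: "ccdcbf" -> "adbcbc"
DP table:
           a    d    b    c    b    c
      0    1    2    3    4    5    6
  c   1    1    2    3    3    4    5
  c   2    2    2    3    3    4    4
  d   3    3    2    3    4    4    5
  c   4    4    3    3    3    4    4
  b   5    5    4    3    4    3    4
  f   6    6    5    4    4    4    4
Edit distance = dp[6][6] = 4

4


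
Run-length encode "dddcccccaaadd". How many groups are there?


Input: dddcccccaaadd
Scanning for consecutive runs:
  Group 1: 'd' x 3 (positions 0-2)
  Group 2: 'c' x 5 (positions 3-7)
  Group 3: 'a' x 3 (positions 8-10)
  Group 4: 'd' x 2 (positions 11-12)
Total groups: 4

4


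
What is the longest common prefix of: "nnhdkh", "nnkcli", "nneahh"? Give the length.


Words: nnhdkh, nnkcli, nneahh
  Position 0: all 'n' => match
  Position 1: all 'n' => match
  Position 2: ('h', 'k', 'e') => mismatch, stop
LCP = "nn" (length 2)

2


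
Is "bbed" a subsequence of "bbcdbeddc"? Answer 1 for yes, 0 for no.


Check if "bbed" is a subsequence of "bbcdbeddc"
Greedy scan:
  Position 0 ('b'): matches sub[0] = 'b'
  Position 1 ('b'): matches sub[1] = 'b'
  Position 2 ('c'): no match needed
  Position 3 ('d'): no match needed
  Position 4 ('b'): no match needed
  Position 5 ('e'): matches sub[2] = 'e'
  Position 6 ('d'): matches sub[3] = 'd'
  Position 7 ('d'): no match needed
  Position 8 ('c'): no match needed
All 4 characters matched => is a subsequence

1


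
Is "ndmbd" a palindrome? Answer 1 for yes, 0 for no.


Input: ndmbd
Reversed: dbmdn
  Compare pos 0 ('n') with pos 4 ('d'): MISMATCH
  Compare pos 1 ('d') with pos 3 ('b'): MISMATCH
Result: not a palindrome

0


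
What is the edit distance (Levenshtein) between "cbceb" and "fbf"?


Computing edit distance: "cbceb" -> "fbf"
DP table:
           f    b    f
      0    1    2    3
  c   1    1    2    3
  b   2    2    1    2
  c   3    3    2    2
  e   4    4    3    3
  b   5    5    4    4
Edit distance = dp[5][3] = 4

4


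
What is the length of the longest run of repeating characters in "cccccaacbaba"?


Input: "cccccaacbaba"
Scanning for longest run:
  Position 1 ('c'): continues run of 'c', length=2
  Position 2 ('c'): continues run of 'c', length=3
  Position 3 ('c'): continues run of 'c', length=4
  Position 4 ('c'): continues run of 'c', length=5
  Position 5 ('a'): new char, reset run to 1
  Position 6 ('a'): continues run of 'a', length=2
  Position 7 ('c'): new char, reset run to 1
  Position 8 ('b'): new char, reset run to 1
  Position 9 ('a'): new char, reset run to 1
  Position 10 ('b'): new char, reset run to 1
  Position 11 ('a'): new char, reset run to 1
Longest run: 'c' with length 5

5


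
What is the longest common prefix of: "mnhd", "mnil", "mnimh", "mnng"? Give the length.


Words: mnhd, mnil, mnimh, mnng
  Position 0: all 'm' => match
  Position 1: all 'n' => match
  Position 2: ('h', 'i', 'i', 'n') => mismatch, stop
LCP = "mn" (length 2)

2


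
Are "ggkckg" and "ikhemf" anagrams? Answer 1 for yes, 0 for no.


Strings: "ggkckg", "ikhemf"
Sorted first:  cgggkk
Sorted second: efhikm
Differ at position 0: 'c' vs 'e' => not anagrams

0


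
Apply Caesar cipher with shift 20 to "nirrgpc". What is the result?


Caesar cipher: shift "nirrgpc" by 20
  'n' (pos 13) + 20 = pos 7 = 'h'
  'i' (pos 8) + 20 = pos 2 = 'c'
  'r' (pos 17) + 20 = pos 11 = 'l'
  'r' (pos 17) + 20 = pos 11 = 'l'
  'g' (pos 6) + 20 = pos 0 = 'a'
  'p' (pos 15) + 20 = pos 9 = 'j'
  'c' (pos 2) + 20 = pos 22 = 'w'
Result: hcllajw

hcllajw


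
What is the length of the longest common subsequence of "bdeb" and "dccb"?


LCS of "bdeb" and "dccb"
DP table:
           d    c    c    b
      0    0    0    0    0
  b   0    0    0    0    1
  d   0    1    1    1    1
  e   0    1    1    1    1
  b   0    1    1    1    2
LCS length = dp[4][4] = 2

2


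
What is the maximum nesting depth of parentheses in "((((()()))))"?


Input: "((((()()))))"
Tracking depth:
  Position 0 '(': depth becomes 1
  Position 1 '(': depth becomes 2
  Position 2 '(': depth becomes 3
  Position 3 '(': depth becomes 4
  Position 4 '(': depth becomes 5
  Position 5 ')': depth becomes 4
  Position 6 '(': depth becomes 5
  Position 7 ')': depth becomes 4
  Position 8 ')': depth becomes 3
  Position 9 ')': depth becomes 2
  Position 10 ')': depth becomes 1
  Position 11 ')': depth becomes 0
Maximum depth reached: 5

5


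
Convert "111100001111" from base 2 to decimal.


Input: "111100001111" in base 2
Positional expansion:
  Digit '1' (value 1) x 2^11 = 2048
  Digit '1' (value 1) x 2^10 = 1024
  Digit '1' (value 1) x 2^9 = 512
  Digit '1' (value 1) x 2^8 = 256
  Digit '0' (value 0) x 2^7 = 0
  Digit '0' (value 0) x 2^6 = 0
  Digit '0' (value 0) x 2^5 = 0
  Digit '0' (value 0) x 2^4 = 0
  Digit '1' (value 1) x 2^3 = 8
  Digit '1' (value 1) x 2^2 = 4
  Digit '1' (value 1) x 2^1 = 2
  Digit '1' (value 1) x 2^0 = 1
Sum = 3855

3855


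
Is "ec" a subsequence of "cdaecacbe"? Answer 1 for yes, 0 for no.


Check if "ec" is a subsequence of "cdaecacbe"
Greedy scan:
  Position 0 ('c'): no match needed
  Position 1 ('d'): no match needed
  Position 2 ('a'): no match needed
  Position 3 ('e'): matches sub[0] = 'e'
  Position 4 ('c'): matches sub[1] = 'c'
  Position 5 ('a'): no match needed
  Position 6 ('c'): no match needed
  Position 7 ('b'): no match needed
  Position 8 ('e'): no match needed
All 2 characters matched => is a subsequence

1


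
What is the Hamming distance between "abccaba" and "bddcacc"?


Comparing "abccaba" and "bddcacc" position by position:
  Position 0: 'a' vs 'b' => differ
  Position 1: 'b' vs 'd' => differ
  Position 2: 'c' vs 'd' => differ
  Position 3: 'c' vs 'c' => same
  Position 4: 'a' vs 'a' => same
  Position 5: 'b' vs 'c' => differ
  Position 6: 'a' vs 'c' => differ
Total differences (Hamming distance): 5

5


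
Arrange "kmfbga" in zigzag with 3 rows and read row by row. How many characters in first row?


Zigzag "kmfbga" into 3 rows:
Placing characters:
  'k' => row 0
  'm' => row 1
  'f' => row 2
  'b' => row 1
  'g' => row 0
  'a' => row 1
Rows:
  Row 0: "kg"
  Row 1: "mba"
  Row 2: "f"
First row length: 2

2


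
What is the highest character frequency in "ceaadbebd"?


Input: ceaadbebd
Character counts:
  'a': 2
  'b': 2
  'c': 1
  'd': 2
  'e': 2
Maximum frequency: 2

2


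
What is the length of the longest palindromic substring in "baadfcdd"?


Input: "baadfcdd"
Checking substrings for palindromes:
  [1:3] "aa" (len 2) => palindrome
  [6:8] "dd" (len 2) => palindrome
Longest palindromic substring: "aa" with length 2

2


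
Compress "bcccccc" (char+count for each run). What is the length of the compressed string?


Input: bcccccc
Runs:
  'b' x 1 => "b1"
  'c' x 6 => "c6"
Compressed: "b1c6"
Compressed length: 4

4


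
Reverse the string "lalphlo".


Input: lalphlo
Reading characters right to left:
  Position 6: 'o'
  Position 5: 'l'
  Position 4: 'h'
  Position 3: 'p'
  Position 2: 'l'
  Position 1: 'a'
  Position 0: 'l'
Reversed: olhplal

olhplal


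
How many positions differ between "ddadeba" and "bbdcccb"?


Comparing "ddadeba" and "bbdcccb" position by position:
  Position 0: 'd' vs 'b' => DIFFER
  Position 1: 'd' vs 'b' => DIFFER
  Position 2: 'a' vs 'd' => DIFFER
  Position 3: 'd' vs 'c' => DIFFER
  Position 4: 'e' vs 'c' => DIFFER
  Position 5: 'b' vs 'c' => DIFFER
  Position 6: 'a' vs 'b' => DIFFER
Positions that differ: 7

7


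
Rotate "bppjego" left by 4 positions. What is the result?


Input: "bppjego", rotate left by 4
First 4 characters: "bppj"
Remaining characters: "ego"
Concatenate remaining + first: "ego" + "bppj" = "egobppj"

egobppj


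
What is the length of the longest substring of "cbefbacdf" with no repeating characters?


Input: "cbefbacdf"
Sliding window (track last position of each char):
  Position 0 ('c'): window [0,0] length 1 -- new best
  Position 1 ('b'): window [0,1] length 2 -- new best
  Position 2 ('e'): window [0,2] length 3 -- new best
  Position 3 ('f'): window [0,3] length 4 -- new best
  Position 4 ('b'): repeat (last at 1), move window start to 2
  Position 4 ('b'): window [2,4] length 3
  Position 5 ('a'): window [2,5] length 4
  Position 6 ('c'): window [2,6] length 5 -- new best
  Position 7 ('d'): window [2,7] length 6 -- new best
  Position 8 ('f'): repeat (last at 3), move window start to 4
  Position 8 ('f'): window [4,8] length 5
Longest substring with no repeats: "efbacd" with length 6

6


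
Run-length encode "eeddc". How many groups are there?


Input: eeddc
Scanning for consecutive runs:
  Group 1: 'e' x 2 (positions 0-1)
  Group 2: 'd' x 2 (positions 2-3)
  Group 3: 'c' x 1 (positions 4-4)
Total groups: 3

3


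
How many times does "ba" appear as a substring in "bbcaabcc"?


Searching for "ba" in "bbcaabcc"
Scanning each position:
  Position 0: "bb" => no
  Position 1: "bc" => no
  Position 2: "ca" => no
  Position 3: "aa" => no
  Position 4: "ab" => no
  Position 5: "bc" => no
  Position 6: "cc" => no
Total occurrences: 0

0


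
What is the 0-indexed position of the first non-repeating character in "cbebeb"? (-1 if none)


Input: cbebeb
Character frequencies:
  'b': 3
  'c': 1
  'e': 2
Scanning left to right for freq == 1:
  Position 0 ('c'): unique! => answer = 0

0


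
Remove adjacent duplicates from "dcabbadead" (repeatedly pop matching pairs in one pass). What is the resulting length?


Input: dcabbadead
Stack-based adjacent duplicate removal:
  Read 'd': push. Stack: d
  Read 'c': push. Stack: dc
  Read 'a': push. Stack: dca
  Read 'b': push. Stack: dcab
  Read 'b': matches stack top 'b' => pop. Stack: dca
  Read 'a': matches stack top 'a' => pop. Stack: dc
  Read 'd': push. Stack: dcd
  Read 'e': push. Stack: dcde
  Read 'a': push. Stack: dcdea
  Read 'd': push. Stack: dcdead
Final stack: "dcdead" (length 6)

6


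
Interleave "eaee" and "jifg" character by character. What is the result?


Interleaving "eaee" and "jifg":
  Position 0: 'e' from first, 'j' from second => "ej"
  Position 1: 'a' from first, 'i' from second => "ai"
  Position 2: 'e' from first, 'f' from second => "ef"
  Position 3: 'e' from first, 'g' from second => "eg"
Result: ejaiefeg

ejaiefeg


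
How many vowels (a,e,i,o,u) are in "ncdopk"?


Input: ncdopk
Checking each character:
  'n' at position 0: consonant
  'c' at position 1: consonant
  'd' at position 2: consonant
  'o' at position 3: vowel (running total: 1)
  'p' at position 4: consonant
  'k' at position 5: consonant
Total vowels: 1

1


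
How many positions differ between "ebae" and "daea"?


Comparing "ebae" and "daea" position by position:
  Position 0: 'e' vs 'd' => DIFFER
  Position 1: 'b' vs 'a' => DIFFER
  Position 2: 'a' vs 'e' => DIFFER
  Position 3: 'e' vs 'a' => DIFFER
Positions that differ: 4

4


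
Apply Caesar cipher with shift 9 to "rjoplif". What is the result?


Caesar cipher: shift "rjoplif" by 9
  'r' (pos 17) + 9 = pos 0 = 'a'
  'j' (pos 9) + 9 = pos 18 = 's'
  'o' (pos 14) + 9 = pos 23 = 'x'
  'p' (pos 15) + 9 = pos 24 = 'y'
  'l' (pos 11) + 9 = pos 20 = 'u'
  'i' (pos 8) + 9 = pos 17 = 'r'
  'f' (pos 5) + 9 = pos 14 = 'o'
Result: asxyuro

asxyuro


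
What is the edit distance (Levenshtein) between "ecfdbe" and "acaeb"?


Computing edit distance: "ecfdbe" -> "acaeb"
DP table:
           a    c    a    e    b
      0    1    2    3    4    5
  e   1    1    2    3    3    4
  c   2    2    1    2    3    4
  f   3    3    2    2    3    4
  d   4    4    3    3    3    4
  b   5    5    4    4    4    3
  e   6    6    5    5    4    4
Edit distance = dp[6][5] = 4

4


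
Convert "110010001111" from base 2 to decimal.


Input: "110010001111" in base 2
Positional expansion:
  Digit '1' (value 1) x 2^11 = 2048
  Digit '1' (value 1) x 2^10 = 1024
  Digit '0' (value 0) x 2^9 = 0
  Digit '0' (value 0) x 2^8 = 0
  Digit '1' (value 1) x 2^7 = 128
  Digit '0' (value 0) x 2^6 = 0
  Digit '0' (value 0) x 2^5 = 0
  Digit '0' (value 0) x 2^4 = 0
  Digit '1' (value 1) x 2^3 = 8
  Digit '1' (value 1) x 2^2 = 4
  Digit '1' (value 1) x 2^1 = 2
  Digit '1' (value 1) x 2^0 = 1
Sum = 3215

3215


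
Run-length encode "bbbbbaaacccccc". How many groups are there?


Input: bbbbbaaacccccc
Scanning for consecutive runs:
  Group 1: 'b' x 5 (positions 0-4)
  Group 2: 'a' x 3 (positions 5-7)
  Group 3: 'c' x 6 (positions 8-13)
Total groups: 3

3


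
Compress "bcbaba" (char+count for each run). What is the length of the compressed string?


Input: bcbaba
Runs:
  'b' x 1 => "b1"
  'c' x 1 => "c1"
  'b' x 1 => "b1"
  'a' x 1 => "a1"
  'b' x 1 => "b1"
  'a' x 1 => "a1"
Compressed: "b1c1b1a1b1a1"
Compressed length: 12

12


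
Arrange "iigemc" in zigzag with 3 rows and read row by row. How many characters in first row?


Zigzag "iigemc" into 3 rows:
Placing characters:
  'i' => row 0
  'i' => row 1
  'g' => row 2
  'e' => row 1
  'm' => row 0
  'c' => row 1
Rows:
  Row 0: "im"
  Row 1: "iec"
  Row 2: "g"
First row length: 2

2


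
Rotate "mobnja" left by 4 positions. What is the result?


Input: "mobnja", rotate left by 4
First 4 characters: "mobn"
Remaining characters: "ja"
Concatenate remaining + first: "ja" + "mobn" = "jamobn"

jamobn


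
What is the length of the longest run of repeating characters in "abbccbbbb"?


Input: "abbccbbbb"
Scanning for longest run:
  Position 1 ('b'): new char, reset run to 1
  Position 2 ('b'): continues run of 'b', length=2
  Position 3 ('c'): new char, reset run to 1
  Position 4 ('c'): continues run of 'c', length=2
  Position 5 ('b'): new char, reset run to 1
  Position 6 ('b'): continues run of 'b', length=2
  Position 7 ('b'): continues run of 'b', length=3
  Position 8 ('b'): continues run of 'b', length=4
Longest run: 'b' with length 4

4


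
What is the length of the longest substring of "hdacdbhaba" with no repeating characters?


Input: "hdacdbhaba"
Sliding window (track last position of each char):
  Position 0 ('h'): window [0,0] length 1 -- new best
  Position 1 ('d'): window [0,1] length 2 -- new best
  Position 2 ('a'): window [0,2] length 3 -- new best
  Position 3 ('c'): window [0,3] length 4 -- new best
  Position 4 ('d'): repeat (last at 1), move window start to 2
  Position 4 ('d'): window [2,4] length 3
  Position 5 ('b'): window [2,5] length 4
  Position 6 ('h'): window [2,6] length 5 -- new best
  Position 7 ('a'): repeat (last at 2), move window start to 3
  Position 7 ('a'): window [3,7] length 5
  Position 8 ('b'): repeat (last at 5), move window start to 6
  Position 8 ('b'): window [6,8] length 3
  Position 9 ('a'): repeat (last at 7), move window start to 8
  Position 9 ('a'): window [8,9] length 2
Longest substring with no repeats: "acdbh" with length 5

5


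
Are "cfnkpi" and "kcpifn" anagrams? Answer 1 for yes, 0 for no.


Strings: "cfnkpi", "kcpifn"
Sorted first:  cfiknp
Sorted second: cfiknp
Sorted forms match => anagrams

1


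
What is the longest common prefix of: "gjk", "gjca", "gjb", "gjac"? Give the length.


Words: gjk, gjca, gjb, gjac
  Position 0: all 'g' => match
  Position 1: all 'j' => match
  Position 2: ('k', 'c', 'b', 'a') => mismatch, stop
LCP = "gj" (length 2)

2


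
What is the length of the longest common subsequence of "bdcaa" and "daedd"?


LCS of "bdcaa" and "daedd"
DP table:
           d    a    e    d    d
      0    0    0    0    0    0
  b   0    0    0    0    0    0
  d   0    1    1    1    1    1
  c   0    1    1    1    1    1
  a   0    1    2    2    2    2
  a   0    1    2    2    2    2
LCS length = dp[5][5] = 2

2


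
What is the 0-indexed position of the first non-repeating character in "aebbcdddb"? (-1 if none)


Input: aebbcdddb
Character frequencies:
  'a': 1
  'b': 3
  'c': 1
  'd': 3
  'e': 1
Scanning left to right for freq == 1:
  Position 0 ('a'): unique! => answer = 0

0


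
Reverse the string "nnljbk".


Input: nnljbk
Reading characters right to left:
  Position 5: 'k'
  Position 4: 'b'
  Position 3: 'j'
  Position 2: 'l'
  Position 1: 'n'
  Position 0: 'n'
Reversed: kbjlnn

kbjlnn


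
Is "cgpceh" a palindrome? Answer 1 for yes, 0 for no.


Input: cgpceh
Reversed: hecpgc
  Compare pos 0 ('c') with pos 5 ('h'): MISMATCH
  Compare pos 1 ('g') with pos 4 ('e'): MISMATCH
  Compare pos 2 ('p') with pos 3 ('c'): MISMATCH
Result: not a palindrome

0


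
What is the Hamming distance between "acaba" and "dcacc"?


Comparing "acaba" and "dcacc" position by position:
  Position 0: 'a' vs 'd' => differ
  Position 1: 'c' vs 'c' => same
  Position 2: 'a' vs 'a' => same
  Position 3: 'b' vs 'c' => differ
  Position 4: 'a' vs 'c' => differ
Total differences (Hamming distance): 3

3


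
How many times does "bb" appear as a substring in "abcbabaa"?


Searching for "bb" in "abcbabaa"
Scanning each position:
  Position 0: "ab" => no
  Position 1: "bc" => no
  Position 2: "cb" => no
  Position 3: "ba" => no
  Position 4: "ab" => no
  Position 5: "ba" => no
  Position 6: "aa" => no
Total occurrences: 0

0


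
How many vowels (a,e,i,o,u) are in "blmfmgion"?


Input: blmfmgion
Checking each character:
  'b' at position 0: consonant
  'l' at position 1: consonant
  'm' at position 2: consonant
  'f' at position 3: consonant
  'm' at position 4: consonant
  'g' at position 5: consonant
  'i' at position 6: vowel (running total: 1)
  'o' at position 7: vowel (running total: 2)
  'n' at position 8: consonant
Total vowels: 2

2


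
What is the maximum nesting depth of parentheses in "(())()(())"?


Input: "(())()(())"
Tracking depth:
  Position 0 '(': depth becomes 1
  Position 1 '(': depth becomes 2
  Position 2 ')': depth becomes 1
  Position 3 ')': depth becomes 0
  Position 4 '(': depth becomes 1
  Position 5 ')': depth becomes 0
  Position 6 '(': depth becomes 1
  Position 7 '(': depth becomes 2
  Position 8 ')': depth becomes 1
  Position 9 ')': depth becomes 0
Maximum depth reached: 2

2


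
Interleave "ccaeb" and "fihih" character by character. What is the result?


Interleaving "ccaeb" and "fihih":
  Position 0: 'c' from first, 'f' from second => "cf"
  Position 1: 'c' from first, 'i' from second => "ci"
  Position 2: 'a' from first, 'h' from second => "ah"
  Position 3: 'e' from first, 'i' from second => "ei"
  Position 4: 'b' from first, 'h' from second => "bh"
Result: cfciaheibh

cfciaheibh


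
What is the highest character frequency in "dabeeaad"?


Input: dabeeaad
Character counts:
  'a': 3
  'b': 1
  'd': 2
  'e': 2
Maximum frequency: 3

3


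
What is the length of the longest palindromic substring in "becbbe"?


Input: "becbbe"
Checking substrings for palindromes:
  [3:5] "bb" (len 2) => palindrome
Longest palindromic substring: "bb" with length 2

2


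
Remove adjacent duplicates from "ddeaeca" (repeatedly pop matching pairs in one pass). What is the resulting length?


Input: ddeaeca
Stack-based adjacent duplicate removal:
  Read 'd': push. Stack: d
  Read 'd': matches stack top 'd' => pop. Stack: (empty)
  Read 'e': push. Stack: e
  Read 'a': push. Stack: ea
  Read 'e': push. Stack: eae
  Read 'c': push. Stack: eaec
  Read 'a': push. Stack: eaeca
Final stack: "eaeca" (length 5)

5


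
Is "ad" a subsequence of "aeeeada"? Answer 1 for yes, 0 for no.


Check if "ad" is a subsequence of "aeeeada"
Greedy scan:
  Position 0 ('a'): matches sub[0] = 'a'
  Position 1 ('e'): no match needed
  Position 2 ('e'): no match needed
  Position 3 ('e'): no match needed
  Position 4 ('a'): no match needed
  Position 5 ('d'): matches sub[1] = 'd'
  Position 6 ('a'): no match needed
All 2 characters matched => is a subsequence

1


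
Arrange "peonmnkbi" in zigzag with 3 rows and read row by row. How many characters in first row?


Zigzag "peonmnkbi" into 3 rows:
Placing characters:
  'p' => row 0
  'e' => row 1
  'o' => row 2
  'n' => row 1
  'm' => row 0
  'n' => row 1
  'k' => row 2
  'b' => row 1
  'i' => row 0
Rows:
  Row 0: "pmi"
  Row 1: "ennb"
  Row 2: "ok"
First row length: 3

3


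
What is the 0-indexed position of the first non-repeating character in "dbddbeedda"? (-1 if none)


Input: dbddbeedda
Character frequencies:
  'a': 1
  'b': 2
  'd': 5
  'e': 2
Scanning left to right for freq == 1:
  Position 0 ('d'): freq=5, skip
  Position 1 ('b'): freq=2, skip
  Position 2 ('d'): freq=5, skip
  Position 3 ('d'): freq=5, skip
  Position 4 ('b'): freq=2, skip
  Position 5 ('e'): freq=2, skip
  Position 6 ('e'): freq=2, skip
  Position 7 ('d'): freq=5, skip
  Position 8 ('d'): freq=5, skip
  Position 9 ('a'): unique! => answer = 9

9


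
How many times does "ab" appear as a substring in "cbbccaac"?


Searching for "ab" in "cbbccaac"
Scanning each position:
  Position 0: "cb" => no
  Position 1: "bb" => no
  Position 2: "bc" => no
  Position 3: "cc" => no
  Position 4: "ca" => no
  Position 5: "aa" => no
  Position 6: "ac" => no
Total occurrences: 0

0


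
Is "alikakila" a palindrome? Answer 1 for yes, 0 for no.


Input: alikakila
Reversed: alikakila
  Compare pos 0 ('a') with pos 8 ('a'): match
  Compare pos 1 ('l') with pos 7 ('l'): match
  Compare pos 2 ('i') with pos 6 ('i'): match
  Compare pos 3 ('k') with pos 5 ('k'): match
Result: palindrome

1


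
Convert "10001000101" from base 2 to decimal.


Input: "10001000101" in base 2
Positional expansion:
  Digit '1' (value 1) x 2^10 = 1024
  Digit '0' (value 0) x 2^9 = 0
  Digit '0' (value 0) x 2^8 = 0
  Digit '0' (value 0) x 2^7 = 0
  Digit '1' (value 1) x 2^6 = 64
  Digit '0' (value 0) x 2^5 = 0
  Digit '0' (value 0) x 2^4 = 0
  Digit '0' (value 0) x 2^3 = 0
  Digit '1' (value 1) x 2^2 = 4
  Digit '0' (value 0) x 2^1 = 0
  Digit '1' (value 1) x 2^0 = 1
Sum = 1093

1093


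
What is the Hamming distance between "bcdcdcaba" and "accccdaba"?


Comparing "bcdcdcaba" and "accccdaba" position by position:
  Position 0: 'b' vs 'a' => differ
  Position 1: 'c' vs 'c' => same
  Position 2: 'd' vs 'c' => differ
  Position 3: 'c' vs 'c' => same
  Position 4: 'd' vs 'c' => differ
  Position 5: 'c' vs 'd' => differ
  Position 6: 'a' vs 'a' => same
  Position 7: 'b' vs 'b' => same
  Position 8: 'a' vs 'a' => same
Total differences (Hamming distance): 4

4


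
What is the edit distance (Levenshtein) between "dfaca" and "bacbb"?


Computing edit distance: "dfaca" -> "bacbb"
DP table:
           b    a    c    b    b
      0    1    2    3    4    5
  d   1    1    2    3    4    5
  f   2    2    2    3    4    5
  a   3    3    2    3    4    5
  c   4    4    3    2    3    4
  a   5    5    4    3    3    4
Edit distance = dp[5][5] = 4

4
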